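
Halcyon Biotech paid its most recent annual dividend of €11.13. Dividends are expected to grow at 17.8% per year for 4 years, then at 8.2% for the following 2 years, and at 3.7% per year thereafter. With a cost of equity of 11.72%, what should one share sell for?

Three-stage DDM. Project D₁…D_6; terminal Gordon value at t=6 with g = 0.037; discount at r = 0.1172.
D_1 = 13.1111
D_2 = 15.4449
D_3 = 18.1941
D_4 = 21.4327
D_5 = 23.1902
D_6 = 25.0917
TV_6 = 26.0201/(0.1172−0.037) = 324.4406
P₀ = Σ Dₜ/(1+r)ᵗ + TV_6/(1+r)^6 = 244.0039

€244.00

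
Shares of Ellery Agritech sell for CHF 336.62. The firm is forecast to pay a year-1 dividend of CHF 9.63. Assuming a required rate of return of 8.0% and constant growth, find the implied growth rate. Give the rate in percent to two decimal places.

From P₀ = D₁/(r − g), the implied growth is g = r − D₁/P₀.
g = 0.08 − 9.63/336.62 = 0.08 − 0.02861 = 0.05139

5.14%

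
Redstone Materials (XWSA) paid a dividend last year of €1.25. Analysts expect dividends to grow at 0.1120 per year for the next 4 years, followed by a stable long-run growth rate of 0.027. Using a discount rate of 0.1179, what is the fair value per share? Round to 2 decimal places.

€18.76

Two-stage DDM. Project D₁…D_4 at 0.112, terminal growth 0.027, discount at r = 0.1179.
D_1 = 1.3900
D_2 = 1.5457
D_3 = 1.7188
D_4 = 1.9113
Terminal value at t=4: TV = D_5/(r−g) = 1.9629/(0.1179−0.027) = 21.5941
P₀ = 1.3900/(1+0.1179)^1 + 1.5457/(1+0.1179)^2 + 1.7188/(1+0.1179)^3 + 1.9113/(1+0.1179)^4 + 21.5941/(1+0.1179)^4 = 18.7612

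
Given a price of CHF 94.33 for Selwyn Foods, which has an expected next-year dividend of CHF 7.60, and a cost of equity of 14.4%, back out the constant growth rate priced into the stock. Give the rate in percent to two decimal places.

6.34%

From P₀ = D₁/(r − g), the implied growth is g = r − D₁/P₀.
g = 0.144 − 7.60/94.33 = 0.144 − 0.08057 = 0.06343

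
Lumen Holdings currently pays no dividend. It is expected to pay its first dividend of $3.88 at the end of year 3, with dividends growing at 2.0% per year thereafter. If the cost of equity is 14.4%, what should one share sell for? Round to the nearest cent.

Deferred-dividend DDM. At t=2 the remaining stream is a growing perpetuity with first payment D_3 = 3.88.
V_2 = D_3/(r−g) = 3.88/(0.144−0.02) = 31.2903
P₀ = V_2/(1+r)^2 = 31.2903/(1+0.144)^2 = 23.9088

$23.91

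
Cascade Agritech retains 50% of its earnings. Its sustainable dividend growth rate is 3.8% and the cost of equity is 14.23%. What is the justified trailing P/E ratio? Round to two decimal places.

4.98

Payout ratio b = 1 − 0.50 = 0.50.
Justified trailing P/E = b(1+g)/(r−g) = 0.50×(1+0.038)/(0.1423−0.038) = 4.9760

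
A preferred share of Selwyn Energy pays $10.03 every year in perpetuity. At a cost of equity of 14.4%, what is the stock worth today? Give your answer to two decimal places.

Zero-growth DDM (perpetuity): P₀ = D/r = 10.03 / 0.144 = 69.6528

$69.65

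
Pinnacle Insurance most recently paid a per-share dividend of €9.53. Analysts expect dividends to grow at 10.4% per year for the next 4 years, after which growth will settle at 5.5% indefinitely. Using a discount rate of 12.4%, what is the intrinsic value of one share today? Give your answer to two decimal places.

€172.07

Two-stage DDM. Project D₁…D_4 at 0.104, terminal growth 0.055, discount at r = 0.124.
D_1 = 10.5211
D_2 = 11.6153
D_3 = 12.8233
D_4 = 14.1569
Terminal value at t=4: TV = D_5/(r−g) = 14.9356/(0.124−0.055) = 216.4575
P₀ = 10.5211/(1+0.124)^1 + 11.6153/(1+0.124)^2 + 12.8233/(1+0.124)^3 + 14.1569/(1+0.124)^4 + 216.4575/(1+0.124)^4 = 172.0690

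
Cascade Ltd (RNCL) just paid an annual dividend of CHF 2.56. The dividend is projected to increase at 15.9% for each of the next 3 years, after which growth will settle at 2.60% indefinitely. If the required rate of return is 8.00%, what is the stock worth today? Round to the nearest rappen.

CHF 68.97

Two-stage DDM. Project D₁…D_3 at 0.159, terminal growth 0.026, discount at r = 0.08.
D_1 = 2.9670
D_2 = 3.4388
D_3 = 3.9856
Terminal value at t=3: TV = D_4/(r−g) = 4.0892/(0.08−0.026) = 75.7258
P₀ = 2.9670/(1+0.08)^1 + 3.4388/(1+0.08)^2 + 3.9856/(1+0.08)^3 + 75.7258/(1+0.08)^3 = 68.9729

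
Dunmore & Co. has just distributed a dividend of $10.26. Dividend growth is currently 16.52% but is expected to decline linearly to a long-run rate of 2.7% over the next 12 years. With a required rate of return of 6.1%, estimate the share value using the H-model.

H-model: P₀ = D₀[(1+g_L) + H(g_S−g_L)]/(r−g_L), with H = 12/2 = 6.
P₀ = 10.26 × [(1+0.027) + 6×(0.1652−0.027)] / (0.061−0.027)
   = 10.26 × 1.8562 / 0.034 = 560.1356

$560.14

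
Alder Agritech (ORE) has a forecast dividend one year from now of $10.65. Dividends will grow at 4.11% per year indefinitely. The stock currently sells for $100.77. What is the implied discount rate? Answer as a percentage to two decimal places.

Rearranging the constant-growth DDM: r = D₁/P₀ + g.
r = 10.6500 / 100.77 + 0.0411 = 0.10569 + 0.0411 = 0.14679

14.68%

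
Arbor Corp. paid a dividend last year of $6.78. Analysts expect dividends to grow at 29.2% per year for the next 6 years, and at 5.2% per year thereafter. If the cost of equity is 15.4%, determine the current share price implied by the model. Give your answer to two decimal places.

$199.25

Two-stage DDM. Project D₁…D_6 at 0.292, terminal growth 0.052, discount at r = 0.154.
D_1 = 8.7598
D_2 = 11.3176
D_3 = 14.6224
D_4 = 18.8921
D_5 = 24.4086
D_6 = 31.5359
Terminal value at t=6: TV = D_7/(r−g) = 33.1757/(0.154−0.052) = 325.2523
P₀ = 8.7598/(1+0.154)^1 + 11.3176/(1+0.154)^2 + 14.6224/(1+0.154)^3 + 18.8921/(1+0.154)^4 + 24.4086/(1+0.154)^5 + 31.5359/(1+0.154)^6 + 325.2523/(1+0.154)^6 = 199.2523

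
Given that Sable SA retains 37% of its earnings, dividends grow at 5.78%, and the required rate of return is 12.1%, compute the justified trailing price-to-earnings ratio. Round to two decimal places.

10.54

Payout ratio b = 1 − 0.37 = 0.63.
Justified trailing P/E = b(1+g)/(r−g) = 0.63×(1+0.0578)/(0.121−0.0578) = 10.5445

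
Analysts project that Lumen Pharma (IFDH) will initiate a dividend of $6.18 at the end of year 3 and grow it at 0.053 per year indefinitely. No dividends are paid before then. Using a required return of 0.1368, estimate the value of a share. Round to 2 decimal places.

$57.07

Deferred-dividend DDM. At t=2 the remaining stream is a growing perpetuity with first payment D_3 = 6.18.
V_2 = D_3/(r−g) = 6.18/(0.1368−0.053) = 73.7470
P₀ = V_2/(1+r)^2 = 73.7470/(1+0.1368)^2 = 57.0659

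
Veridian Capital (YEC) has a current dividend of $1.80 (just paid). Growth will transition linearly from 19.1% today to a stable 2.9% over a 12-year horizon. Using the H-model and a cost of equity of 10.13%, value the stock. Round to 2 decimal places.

H-model: P₀ = D₀[(1+g_L) + H(g_S−g_L)]/(r−g_L), with H = 12/2 = 6.
P₀ = 1.80 × [(1+0.029) + 6×(0.191−0.029)] / (0.1013−0.029)
   = 1.80 × 2.0010 / 0.0723 = 49.8174

$49.82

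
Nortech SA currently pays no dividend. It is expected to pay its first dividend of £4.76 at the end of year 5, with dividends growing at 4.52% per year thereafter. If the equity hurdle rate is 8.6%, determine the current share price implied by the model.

£83.87

Deferred-dividend DDM. At t=4 the remaining stream is a growing perpetuity with first payment D_5 = 4.76.
V_4 = D_5/(r−g) = 4.76/(0.086−0.0452) = 116.6667
P₀ = V_4/(1+r)^4 = 116.6667/(1+0.086)^4 = 83.8740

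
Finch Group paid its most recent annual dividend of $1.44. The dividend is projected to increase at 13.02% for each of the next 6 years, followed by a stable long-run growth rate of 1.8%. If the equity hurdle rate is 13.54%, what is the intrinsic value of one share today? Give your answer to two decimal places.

$20.65

Two-stage DDM. Project D₁…D_6 at 0.1302, terminal growth 0.018, discount at r = 0.1354.
D_1 = 1.6275
D_2 = 1.8394
D_3 = 2.0789
D_4 = 2.3495
D_5 = 2.6555
D_6 = 3.0012
Terminal value at t=6: TV = D_7/(r−g) = 3.0552/(0.1354−0.018) = 26.0240
P₀ = 1.6275/(1+0.1354)^1 + 1.8394/(1+0.1354)^2 + 2.0789/(1+0.1354)^3 + 2.3495/(1+0.1354)^4 + 2.6555/(1+0.1354)^5 + 3.0012/(1+0.1354)^6 + 26.0240/(1+0.1354)^6 = 20.6499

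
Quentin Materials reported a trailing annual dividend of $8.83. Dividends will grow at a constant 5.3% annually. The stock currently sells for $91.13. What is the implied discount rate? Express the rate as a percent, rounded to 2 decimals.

15.50%

Rearranging the constant-growth DDM: r = D₁/P₀ + g.
D₁ = 8.83 × (1 + 0.053) = 9.2980.
r = 9.2980 / 91.13 + 0.053 = 0.10203 + 0.053 = 0.15503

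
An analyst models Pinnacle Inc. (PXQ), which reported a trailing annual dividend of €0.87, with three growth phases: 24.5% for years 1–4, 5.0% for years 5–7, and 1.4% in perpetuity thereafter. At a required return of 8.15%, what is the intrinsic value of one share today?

€30.34

Three-stage DDM. Project D₁…D_7; terminal Gordon value at t=7 with g = 0.014; discount at r = 0.0815.
D_1 = 1.0832
D_2 = 1.3485
D_3 = 1.6789
D_4 = 2.0902
D_5 = 2.1948
D_6 = 2.3045
D_7 = 2.4197
TV_7 = 2.4536/(0.0815−0.014) = 36.3495
P₀ = Σ Dₜ/(1+r)ᵗ + TV_7/(1+r)^7 = 30.3359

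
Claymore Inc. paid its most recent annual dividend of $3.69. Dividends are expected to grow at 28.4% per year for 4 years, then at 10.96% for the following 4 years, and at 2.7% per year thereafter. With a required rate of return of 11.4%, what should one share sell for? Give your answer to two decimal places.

$122.78

Three-stage DDM. Project D₁…D_8; terminal Gordon value at t=8 with g = 0.027; discount at r = 0.114.
D_1 = 4.7380
D_2 = 6.0835
D_3 = 7.8113
D_4 = 10.0297
D_5 = 11.1289
D_6 = 12.3486
D_7 = 13.7021
D_8 = 15.2038
TV_8 = 15.6143/(0.114−0.027) = 179.4748
P₀ = Σ Dₜ/(1+r)ᵗ + TV_8/(1+r)^8 = 122.7813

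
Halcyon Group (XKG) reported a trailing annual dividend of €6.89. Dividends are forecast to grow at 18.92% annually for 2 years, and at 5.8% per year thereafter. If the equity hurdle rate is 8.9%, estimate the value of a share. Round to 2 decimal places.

€296.15

Two-stage DDM. Project D₁…D_2 at 0.1892, terminal growth 0.058, discount at r = 0.089.
D_1 = 8.1936
D_2 = 9.7438
Terminal value at t=2: TV = D_3/(r−g) = 10.3090/(0.089−0.058) = 332.5470
P₀ = 8.1936/(1+0.089)^1 + 9.7438/(1+0.089)^2 + 332.5470/(1+0.089)^2 = 296.1526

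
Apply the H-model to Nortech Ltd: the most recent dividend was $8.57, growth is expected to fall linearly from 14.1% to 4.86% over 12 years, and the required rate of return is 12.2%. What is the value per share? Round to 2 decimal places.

$187.16

H-model: P₀ = D₀[(1+g_L) + H(g_S−g_L)]/(r−g_L), with H = 12/2 = 6.
P₀ = 8.57 × [(1+0.0486) + 6×(0.141−0.0486)] / (0.122−0.0486)
   = 8.57 × 1.6030 / 0.0734 = 187.1623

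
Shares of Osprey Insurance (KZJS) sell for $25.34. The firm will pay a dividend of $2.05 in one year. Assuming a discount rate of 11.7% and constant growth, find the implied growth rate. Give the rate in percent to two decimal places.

3.61%

From P₀ = D₁/(r − g), the implied growth is g = r − D₁/P₀.
g = 0.117 − 2.05/25.34 = 0.117 − 0.08090 = 0.03610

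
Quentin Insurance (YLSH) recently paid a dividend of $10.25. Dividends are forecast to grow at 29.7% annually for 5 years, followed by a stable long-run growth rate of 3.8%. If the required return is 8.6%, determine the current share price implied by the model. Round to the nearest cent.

$628.63

Two-stage DDM. Project D₁…D_5 at 0.297, terminal growth 0.038, discount at r = 0.086.
D_1 = 13.2942
D_2 = 17.2426
D_3 = 22.3637
D_4 = 29.0057
D_5 = 37.6204
Terminal value at t=5: TV = D_6/(r−g) = 39.0500/(0.086−0.038) = 813.5418
P₀ = 13.2942/(1+0.086)^1 + 17.2426/(1+0.086)^2 + 22.3637/(1+0.086)^3 + 29.0057/(1+0.086)^4 + 37.6204/(1+0.086)^5 + 813.5418/(1+0.086)^5 = 628.6347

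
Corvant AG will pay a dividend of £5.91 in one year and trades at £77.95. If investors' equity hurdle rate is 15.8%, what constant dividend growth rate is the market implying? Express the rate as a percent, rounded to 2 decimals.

8.22%

From P₀ = D₁/(r − g), the implied growth is g = r − D₁/P₀.
g = 0.158 − 5.91/77.95 = 0.158 − 0.07582 = 0.08218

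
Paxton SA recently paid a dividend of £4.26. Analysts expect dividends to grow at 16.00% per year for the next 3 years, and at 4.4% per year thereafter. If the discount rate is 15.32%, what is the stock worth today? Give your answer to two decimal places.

Two-stage DDM. Project D₁…D_3 at 0.16, terminal growth 0.044, discount at r = 0.1532.
D_1 = 4.9416
D_2 = 5.7323
D_3 = 6.6494
Terminal value at t=3: TV = D_4/(r−g) = 6.9420/(0.1532−0.044) = 63.5713
P₀ = 4.9416/(1+0.1532)^1 + 5.7323/(1+0.1532)^2 + 6.6494/(1+0.1532)^3 + 63.5713/(1+0.1532)^3 = 54.3835

£54.38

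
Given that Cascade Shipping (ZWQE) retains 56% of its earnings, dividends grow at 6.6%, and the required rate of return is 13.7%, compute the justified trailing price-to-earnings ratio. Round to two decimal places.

6.61

Payout ratio b = 1 − 0.56 = 0.44.
Justified trailing P/E = b(1+g)/(r−g) = 0.44×(1+0.066)/(0.137−0.066) = 6.6062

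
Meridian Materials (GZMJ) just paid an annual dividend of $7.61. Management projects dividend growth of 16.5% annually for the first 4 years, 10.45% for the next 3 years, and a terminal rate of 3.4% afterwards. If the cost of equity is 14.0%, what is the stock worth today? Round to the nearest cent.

$129.16

Three-stage DDM. Project D₁…D_7; terminal Gordon value at t=7 with g = 0.034; discount at r = 0.14.
D_1 = 8.8657
D_2 = 10.3285
D_3 = 12.0327
D_4 = 14.0181
D_5 = 15.4830
D_6 = 17.1009
D_7 = 18.8880
TV_7 = 19.5302/(0.14−0.034) = 184.2469
P₀ = Σ Dₜ/(1+r)ᵗ + TV_7/(1+r)^7 = 129.1585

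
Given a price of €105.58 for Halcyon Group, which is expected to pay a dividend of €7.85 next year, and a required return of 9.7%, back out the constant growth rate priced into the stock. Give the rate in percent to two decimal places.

2.26%

From P₀ = D₁/(r − g), the implied growth is g = r − D₁/P₀.
g = 0.097 − 7.85/105.58 = 0.097 − 0.07435 = 0.02265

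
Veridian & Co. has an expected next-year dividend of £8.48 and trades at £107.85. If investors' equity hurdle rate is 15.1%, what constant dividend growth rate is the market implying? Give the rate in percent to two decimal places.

From P₀ = D₁/(r − g), the implied growth is g = r − D₁/P₀.
g = 0.151 − 8.48/107.85 = 0.151 − 0.07863 = 0.07237

7.24%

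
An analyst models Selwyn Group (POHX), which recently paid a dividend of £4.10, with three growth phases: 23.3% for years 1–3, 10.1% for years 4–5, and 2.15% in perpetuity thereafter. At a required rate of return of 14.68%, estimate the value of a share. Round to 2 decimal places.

£62.12

Three-stage DDM. Project D₁…D_5; terminal Gordon value at t=5 with g = 0.0215; discount at r = 0.1468.
D_1 = 5.0553
D_2 = 6.2332
D_3 = 7.6855
D_4 = 8.4618
D_5 = 9.3164
TV_5 = 9.5167/(0.1468−0.0215) = 75.9513
P₀ = Σ Dₜ/(1+r)ᵗ + TV_5/(1+r)^5 = 62.1236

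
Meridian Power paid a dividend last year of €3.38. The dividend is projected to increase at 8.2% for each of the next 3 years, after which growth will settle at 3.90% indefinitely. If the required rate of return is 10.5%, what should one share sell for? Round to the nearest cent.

€59.68

Two-stage DDM. Project D₁…D_3 at 0.082, terminal growth 0.039, discount at r = 0.105.
D_1 = 3.6572
D_2 = 3.9570
D_3 = 4.2815
Terminal value at t=3: TV = D_4/(r−g) = 4.4485/(0.105−0.039) = 67.4016
P₀ = 3.6572/(1+0.105)^1 + 3.9570/(1+0.105)^2 + 4.2815/(1+0.105)^3 + 67.4016/(1+0.105)^3 = 59.6792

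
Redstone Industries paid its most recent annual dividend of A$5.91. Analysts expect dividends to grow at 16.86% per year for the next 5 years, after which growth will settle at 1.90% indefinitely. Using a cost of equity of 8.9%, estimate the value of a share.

Two-stage DDM. Project D₁…D_5 at 0.1686, terminal growth 0.019, discount at r = 0.089.
D_1 = 6.9064
D_2 = 8.0708
D_3 = 9.4316
D_4 = 11.0218
D_5 = 12.8800
Terminal value at t=5: TV = D_6/(r−g) = 13.1248/(0.089−0.019) = 187.4964
P₀ = 6.9064/(1+0.089)^1 + 8.0708/(1+0.089)^2 + 9.4316/(1+0.089)^3 + 11.0218/(1+0.089)^4 + 12.8800/(1+0.089)^5 + 187.4964/(1+0.089)^5 = 159.1174

A$159.12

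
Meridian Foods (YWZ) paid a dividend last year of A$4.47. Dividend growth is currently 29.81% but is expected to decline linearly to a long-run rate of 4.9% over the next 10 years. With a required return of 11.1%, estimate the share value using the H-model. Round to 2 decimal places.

A$165.43

H-model: P₀ = D₀[(1+g_L) + H(g_S−g_L)]/(r−g_L), with H = 10/2 = 5.
P₀ = 4.47 × [(1+0.049) + 5×(0.2981−0.049)] / (0.111−0.049)
   = 4.47 × 2.2945 / 0.062 = 165.4260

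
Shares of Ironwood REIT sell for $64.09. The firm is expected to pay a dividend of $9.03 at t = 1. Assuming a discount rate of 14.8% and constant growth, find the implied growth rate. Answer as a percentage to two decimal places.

From P₀ = D₁/(r − g), the implied growth is g = r − D₁/P₀.
g = 0.148 − 9.03/64.09 = 0.148 − 0.14090 = 0.00710

0.71%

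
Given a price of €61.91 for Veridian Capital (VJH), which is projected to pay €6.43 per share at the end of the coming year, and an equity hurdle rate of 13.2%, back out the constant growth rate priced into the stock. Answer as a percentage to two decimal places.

2.81%

From P₀ = D₁/(r − g), the implied growth is g = r − D₁/P₀.
g = 0.132 − 6.43/61.91 = 0.132 − 0.10386 = 0.02814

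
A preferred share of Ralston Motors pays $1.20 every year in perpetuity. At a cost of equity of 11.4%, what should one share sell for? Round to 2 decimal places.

$10.53

Zero-growth DDM (perpetuity): P₀ = D/r = 1.20 / 0.114 = 10.5263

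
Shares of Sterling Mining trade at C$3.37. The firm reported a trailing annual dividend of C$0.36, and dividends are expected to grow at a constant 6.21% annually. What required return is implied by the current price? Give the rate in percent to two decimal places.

Rearranging the constant-growth DDM: r = D₁/P₀ + g.
D₁ = 0.36 × (1 + 0.0621) = 0.3824.
r = 0.3824 / 3.37 + 0.0621 = 0.11346 + 0.0621 = 0.17556

17.56%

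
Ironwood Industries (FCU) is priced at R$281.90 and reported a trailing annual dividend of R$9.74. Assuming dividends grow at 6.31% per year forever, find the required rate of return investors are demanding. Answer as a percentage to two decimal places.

9.98%

Rearranging the constant-growth DDM: r = D₁/P₀ + g.
D₁ = 9.74 × (1 + 0.0631) = 10.3546.
r = 10.3546 / 281.90 + 0.0631 = 0.03673 + 0.0631 = 0.09983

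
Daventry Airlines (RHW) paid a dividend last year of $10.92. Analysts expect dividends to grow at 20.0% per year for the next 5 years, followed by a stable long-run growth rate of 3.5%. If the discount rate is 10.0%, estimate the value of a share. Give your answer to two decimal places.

Two-stage DDM. Project D₁…D_5 at 0.2, terminal growth 0.035, discount at r = 0.1.
D_1 = 13.1040
D_2 = 15.7248
D_3 = 18.8698
D_4 = 22.6437
D_5 = 27.1725
Terminal value at t=5: TV = D_6/(r−g) = 28.1235/(0.1−0.035) = 432.6691
P₀ = 13.1040/(1+0.1)^1 + 15.7248/(1+0.1)^2 + 18.8698/(1+0.1)^3 + 22.6437/(1+0.1)^4 + 27.1725/(1+0.1)^5 + 432.6691/(1+0.1)^5 = 340.0769

$340.08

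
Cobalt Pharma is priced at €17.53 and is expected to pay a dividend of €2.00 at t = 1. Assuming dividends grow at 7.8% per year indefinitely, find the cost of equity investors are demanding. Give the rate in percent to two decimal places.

19.21%

Rearranging the constant-growth DDM: r = D₁/P₀ + g.
r = 2.0000 / 17.53 + 0.078 = 0.11409 + 0.078 = 0.19209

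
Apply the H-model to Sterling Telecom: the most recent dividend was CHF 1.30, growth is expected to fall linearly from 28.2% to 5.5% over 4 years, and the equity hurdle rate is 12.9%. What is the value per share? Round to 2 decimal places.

CHF 26.51

H-model: P₀ = D₀[(1+g_L) + H(g_S−g_L)]/(r−g_L), with H = 4/2 = 2.
P₀ = 1.30 × [(1+0.055) + 2×(0.282−0.055)] / (0.129−0.055)
   = 1.30 × 1.5090 / 0.074 = 26.5095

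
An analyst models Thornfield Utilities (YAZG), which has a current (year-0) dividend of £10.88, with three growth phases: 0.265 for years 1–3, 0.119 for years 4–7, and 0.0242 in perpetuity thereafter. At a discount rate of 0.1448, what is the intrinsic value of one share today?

£209.27

Three-stage DDM. Project D₁…D_7; terminal Gordon value at t=7 with g = 0.0242; discount at r = 0.1448.
D_1 = 13.7632
D_2 = 17.4104
D_3 = 22.0242
D_4 = 24.6451
D_5 = 27.5779
D_6 = 30.8596
D_7 = 34.5319
TV_7 = 35.3676/(0.1448−0.0242) = 293.2637
P₀ = Σ Dₜ/(1+r)ᵗ + TV_7/(1+r)^7 = 209.2723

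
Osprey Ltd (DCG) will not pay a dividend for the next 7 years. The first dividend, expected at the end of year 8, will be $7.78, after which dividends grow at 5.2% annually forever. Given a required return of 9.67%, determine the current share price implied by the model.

Deferred-dividend DDM. At t=7 the remaining stream is a growing perpetuity with first payment D_8 = 7.78.
V_7 = D_8/(r−g) = 7.78/(0.0967−0.052) = 174.0492
P₀ = V_7/(1+r)^7 = 174.0492/(1+0.0967)^7 = 91.2131

$91.21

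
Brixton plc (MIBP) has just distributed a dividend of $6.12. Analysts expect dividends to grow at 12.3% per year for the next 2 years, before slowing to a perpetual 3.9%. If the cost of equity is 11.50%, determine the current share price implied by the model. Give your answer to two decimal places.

$97.24

Two-stage DDM. Project D₁…D_2 at 0.123, terminal growth 0.039, discount at r = 0.115.
D_1 = 6.8728
D_2 = 7.7181
Terminal value at t=2: TV = D_3/(r−g) = 8.0191/(0.115−0.039) = 105.5147
P₀ = 6.8728/(1+0.115)^1 + 7.7181/(1+0.115)^2 + 105.5147/(1+0.115)^2 = 97.2438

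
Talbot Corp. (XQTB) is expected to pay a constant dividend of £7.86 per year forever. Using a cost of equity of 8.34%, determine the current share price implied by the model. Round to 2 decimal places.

Zero-growth DDM (perpetuity): P₀ = D/r = 7.86 / 0.0834 = 94.2446

£94.24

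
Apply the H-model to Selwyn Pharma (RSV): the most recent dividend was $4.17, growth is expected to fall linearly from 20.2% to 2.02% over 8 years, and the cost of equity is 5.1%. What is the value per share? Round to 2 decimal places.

H-model: P₀ = D₀[(1+g_L) + H(g_S−g_L)]/(r−g_L), with H = 8/2 = 4.
P₀ = 4.17 × [(1+0.0202) + 4×(0.202−0.0202)] / (0.051−0.0202)
   = 4.17 × 1.7474 / 0.0308 = 236.5798

$236.58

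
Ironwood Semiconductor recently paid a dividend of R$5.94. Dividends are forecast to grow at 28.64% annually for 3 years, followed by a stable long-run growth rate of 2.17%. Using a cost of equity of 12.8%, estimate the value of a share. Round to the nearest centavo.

Two-stage DDM. Project D₁…D_3 at 0.2864, terminal growth 0.0217, discount at r = 0.128.
D_1 = 7.6412
D_2 = 9.8297
D_3 = 12.6449
Terminal value at t=3: TV = D_4/(r−g) = 12.9193/(0.128−0.0217) = 121.5359
P₀ = 7.6412/(1+0.128)^1 + 9.8297/(1+0.128)^2 + 12.6449/(1+0.128)^3 + 121.5359/(1+0.128)^3 = 107.9891

R$107.99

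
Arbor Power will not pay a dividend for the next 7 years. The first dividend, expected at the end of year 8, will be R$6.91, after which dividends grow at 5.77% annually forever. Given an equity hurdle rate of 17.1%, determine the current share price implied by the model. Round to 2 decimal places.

Deferred-dividend DDM. At t=7 the remaining stream is a growing perpetuity with first payment D_8 = 6.91.
V_7 = D_8/(r−g) = 6.91/(0.171−0.0577) = 60.9885
P₀ = V_7/(1+r)^7 = 60.9885/(1+0.171)^7 = 20.1999

R$20.20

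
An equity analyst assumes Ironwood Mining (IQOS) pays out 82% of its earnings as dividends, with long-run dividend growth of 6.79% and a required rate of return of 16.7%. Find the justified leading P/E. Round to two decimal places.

Justified leading P/E = b/(r−g) = 0.82/(0.167−0.0679) = 8.2745

8.27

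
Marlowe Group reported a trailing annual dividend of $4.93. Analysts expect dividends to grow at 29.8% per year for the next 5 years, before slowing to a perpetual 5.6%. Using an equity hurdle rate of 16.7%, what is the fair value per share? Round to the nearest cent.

$114.14

Two-stage DDM. Project D₁…D_5 at 0.298, terminal growth 0.056, discount at r = 0.167.
D_1 = 6.3991
D_2 = 8.3061
D_3 = 10.7813
D_4 = 13.9941
D_5 = 18.1644
Terminal value at t=5: TV = D_6/(r−g) = 19.1816/(0.167−0.056) = 172.8070
P₀ = 6.3991/(1+0.167)^1 + 8.3061/(1+0.167)^2 + 10.7813/(1+0.167)^3 + 13.9941/(1+0.167)^4 + 18.1644/(1+0.167)^5 + 172.8070/(1+0.167)^5 = 114.1405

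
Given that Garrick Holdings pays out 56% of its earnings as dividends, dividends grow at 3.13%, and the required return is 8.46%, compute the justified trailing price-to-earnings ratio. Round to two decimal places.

Justified trailing P/E = b(1+g)/(r−g) = 0.56×(1+0.0313)/(0.0846−0.0313) = 10.8354

10.84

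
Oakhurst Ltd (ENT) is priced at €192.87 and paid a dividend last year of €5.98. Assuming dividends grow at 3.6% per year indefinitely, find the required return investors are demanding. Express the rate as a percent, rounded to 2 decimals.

6.81%

Rearranging the constant-growth DDM: r = D₁/P₀ + g.
D₁ = 5.98 × (1 + 0.036) = 6.1953.
r = 6.1953 / 192.87 + 0.036 = 0.03212 + 0.036 = 0.06812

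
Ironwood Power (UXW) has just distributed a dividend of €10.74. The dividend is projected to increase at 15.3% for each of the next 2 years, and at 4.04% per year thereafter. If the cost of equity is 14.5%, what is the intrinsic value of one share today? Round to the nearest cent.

€130.03

Two-stage DDM. Project D₁…D_2 at 0.153, terminal growth 0.0404, discount at r = 0.145.
D_1 = 12.3832
D_2 = 14.2779
Terminal value at t=2: TV = D_3/(r−g) = 14.8547/(0.145−0.0404) = 142.0141
P₀ = 12.3832/(1+0.145)^1 + 14.2779/(1+0.145)^2 + 142.0141/(1+0.145)^2 = 130.0286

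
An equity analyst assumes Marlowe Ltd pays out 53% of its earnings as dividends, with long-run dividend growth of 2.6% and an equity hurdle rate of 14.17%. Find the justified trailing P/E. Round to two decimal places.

Justified trailing P/E = b(1+g)/(r−g) = 0.53×(1+0.026)/(0.1417−0.026) = 4.6999

4.70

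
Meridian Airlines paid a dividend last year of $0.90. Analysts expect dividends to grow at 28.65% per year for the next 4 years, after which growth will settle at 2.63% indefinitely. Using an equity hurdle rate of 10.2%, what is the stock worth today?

$28.04

Two-stage DDM. Project D₁…D_4 at 0.2865, terminal growth 0.0263, discount at r = 0.102.
D_1 = 1.1579
D_2 = 1.4896
D_3 = 1.9163
D_4 = 2.4654
Terminal value at t=4: TV = D_5/(r−g) = 2.5302/(0.102−0.0263) = 33.4241
P₀ = 1.1579/(1+0.102)^1 + 1.4896/(1+0.102)^2 + 1.9163/(1+0.102)^3 + 2.4654/(1+0.102)^4 + 33.4241/(1+0.102)^4 = 28.0448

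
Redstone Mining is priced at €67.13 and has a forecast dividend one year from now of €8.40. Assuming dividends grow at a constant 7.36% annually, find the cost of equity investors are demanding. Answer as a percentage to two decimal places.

Rearranging the constant-growth DDM: r = D₁/P₀ + g.
r = 8.4000 / 67.13 + 0.0736 = 0.12513 + 0.0736 = 0.19873

19.87%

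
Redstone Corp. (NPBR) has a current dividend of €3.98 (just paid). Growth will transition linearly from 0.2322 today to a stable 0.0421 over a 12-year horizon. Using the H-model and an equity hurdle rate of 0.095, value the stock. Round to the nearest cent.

H-model: P₀ = D₀[(1+g_L) + H(g_S−g_L)]/(r−g_L), with H = 12/2 = 6.
P₀ = 3.98 × [(1+0.0421) + 6×(0.2322−0.0421)] / (0.095−0.0421)
   = 3.98 × 2.1827 / 0.0529 = 164.2183

€164.22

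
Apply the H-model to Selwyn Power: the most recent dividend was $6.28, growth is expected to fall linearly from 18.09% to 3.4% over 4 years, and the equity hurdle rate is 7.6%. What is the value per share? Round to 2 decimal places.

$198.54

H-model: P₀ = D₀[(1+g_L) + H(g_S−g_L)]/(r−g_L), with H = 4/2 = 2.
P₀ = 6.28 × [(1+0.034) + 2×(0.1809−0.034)] / (0.076−0.034)
   = 6.28 × 1.3278 / 0.042 = 198.5377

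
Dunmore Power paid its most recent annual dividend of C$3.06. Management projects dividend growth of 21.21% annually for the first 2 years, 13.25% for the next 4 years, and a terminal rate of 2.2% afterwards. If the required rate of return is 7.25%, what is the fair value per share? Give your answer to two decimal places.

Three-stage DDM. Project D₁…D_6; terminal Gordon value at t=6 with g = 0.022; discount at r = 0.0725.
D_1 = 3.7090
D_2 = 4.4957
D_3 = 5.0914
D_4 = 5.7660
D_5 = 6.5300
D_6 = 7.3952
TV_6 = 7.5579/(0.0725−0.022) = 149.6617
P₀ = Σ Dₜ/(1+r)ᵗ + TV_6/(1+r)^6 = 123.6521

C$123.65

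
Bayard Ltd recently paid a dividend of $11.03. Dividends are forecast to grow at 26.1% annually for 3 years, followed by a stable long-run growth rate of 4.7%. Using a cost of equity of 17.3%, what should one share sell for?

$152.18

Two-stage DDM. Project D₁…D_3 at 0.261, terminal growth 0.047, discount at r = 0.173.
D_1 = 13.9088
D_2 = 17.5390
D_3 = 22.1167
Terminal value at t=3: TV = D_4/(r−g) = 23.1562/(0.173−0.047) = 183.7794
P₀ = 13.9088/(1+0.173)^1 + 17.5390/(1+0.173)^2 + 22.1167/(1+0.173)^3 + 183.7794/(1+0.173)^3 = 152.1762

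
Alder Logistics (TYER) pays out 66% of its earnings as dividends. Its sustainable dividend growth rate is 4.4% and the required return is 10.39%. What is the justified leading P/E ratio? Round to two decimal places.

11.02

Justified leading P/E = b/(r−g) = 0.66/(0.1039−0.044) = 11.0184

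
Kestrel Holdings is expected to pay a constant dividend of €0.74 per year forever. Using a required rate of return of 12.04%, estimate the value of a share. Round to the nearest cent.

€6.15

Zero-growth DDM (perpetuity): P₀ = D/r = 0.74 / 0.1204 = 6.1462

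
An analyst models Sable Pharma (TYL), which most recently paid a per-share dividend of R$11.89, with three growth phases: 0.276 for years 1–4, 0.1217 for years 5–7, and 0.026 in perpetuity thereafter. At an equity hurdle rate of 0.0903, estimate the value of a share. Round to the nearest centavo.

Three-stage DDM. Project D₁…D_7; terminal Gordon value at t=7 with g = 0.026; discount at r = 0.0903.
D_1 = 15.1716
D_2 = 19.3590
D_3 = 24.7021
D_4 = 31.5199
D_5 = 35.3558
D_6 = 39.6587
D_7 = 44.4851
TV_7 = 45.6417/(0.0903−0.026) = 709.8247
P₀ = Σ Dₜ/(1+r)ᵗ + TV_7/(1+r)^7 = 529.9586

R$529.96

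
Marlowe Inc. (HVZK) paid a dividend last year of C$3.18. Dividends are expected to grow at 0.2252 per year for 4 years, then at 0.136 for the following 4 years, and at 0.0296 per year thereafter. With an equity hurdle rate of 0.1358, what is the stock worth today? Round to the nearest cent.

Three-stage DDM. Project D₁…D_8; terminal Gordon value at t=8 with g = 0.0296; discount at r = 0.1358.
D_1 = 3.8961
D_2 = 4.7735
D_3 = 5.8485
D_4 = 7.1656
D_5 = 8.1402
D_6 = 9.2472
D_7 = 10.5049
D_8 = 11.9335
TV_8 = 12.2867/(0.1358−0.0296) = 115.6944
P₀ = Σ Dₜ/(1+r)ᵗ + TV_8/(1+r)^8 = 74.4316

C$74.43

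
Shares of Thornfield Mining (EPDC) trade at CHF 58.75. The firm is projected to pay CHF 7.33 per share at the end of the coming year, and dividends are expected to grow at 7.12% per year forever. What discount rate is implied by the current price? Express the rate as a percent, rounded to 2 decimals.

19.60%

Rearranging the constant-growth DDM: r = D₁/P₀ + g.
r = 7.3300 / 58.75 + 0.0712 = 0.12477 + 0.0712 = 0.19597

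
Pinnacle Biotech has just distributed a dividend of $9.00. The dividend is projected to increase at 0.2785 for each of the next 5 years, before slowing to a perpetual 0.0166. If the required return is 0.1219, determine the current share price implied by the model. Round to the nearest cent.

Two-stage DDM. Project D₁…D_5 at 0.2785, terminal growth 0.0166, discount at r = 0.1219.
D_1 = 11.5065
D_2 = 14.7111
D_3 = 18.8081
D_4 = 24.0461
D_5 = 30.7430
Terminal value at t=5: TV = D_6/(r−g) = 31.2533/(0.1219−0.0166) = 296.8027
P₀ = 11.5065/(1+0.1219)^1 + 14.7111/(1+0.1219)^2 + 18.8081/(1+0.1219)^3 + 24.0461/(1+0.1219)^4 + 30.7430/(1+0.1219)^5 + 296.8027/(1+0.1219)^5 = 234.7317

$234.73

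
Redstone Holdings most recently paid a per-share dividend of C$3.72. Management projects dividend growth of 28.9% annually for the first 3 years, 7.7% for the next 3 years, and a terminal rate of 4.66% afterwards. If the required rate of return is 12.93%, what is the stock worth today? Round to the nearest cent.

C$90.45

Three-stage DDM. Project D₁…D_6; terminal Gordon value at t=6 with g = 0.0466; discount at r = 0.1293.
D_1 = 4.7951
D_2 = 6.1809
D_3 = 7.9671
D_4 = 8.5806
D_5 = 9.2413
D_6 = 9.9529
TV_6 = 10.4167/(0.1293−0.0466) = 125.9575
P₀ = Σ Dₜ/(1+r)ᵗ + TV_6/(1+r)^6 = 90.4550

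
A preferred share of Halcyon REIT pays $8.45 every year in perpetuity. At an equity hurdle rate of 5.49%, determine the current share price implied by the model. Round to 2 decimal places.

$153.92

Zero-growth DDM (perpetuity): P₀ = D/r = 8.45 / 0.0549 = 153.9162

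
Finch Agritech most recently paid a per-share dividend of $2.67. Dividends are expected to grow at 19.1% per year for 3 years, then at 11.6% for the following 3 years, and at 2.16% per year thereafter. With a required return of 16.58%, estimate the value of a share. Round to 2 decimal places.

$33.89

Three-stage DDM. Project D₁…D_6; terminal Gordon value at t=6 with g = 0.0216; discount at r = 0.1658.
D_1 = 3.1800
D_2 = 3.7873
D_3 = 4.5107
D_4 = 5.0340
D_5 = 5.6179
D_6 = 6.2696
TV_6 = 6.4050/(0.1658−0.0216) = 44.4176
P₀ = Σ Dₜ/(1+r)ᵗ + TV_6/(1+r)^6 = 33.8863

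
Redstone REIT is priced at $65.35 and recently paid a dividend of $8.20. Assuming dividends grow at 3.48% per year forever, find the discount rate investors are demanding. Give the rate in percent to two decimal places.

16.46%

Rearranging the constant-growth DDM: r = D₁/P₀ + g.
D₁ = 8.20 × (1 + 0.0348) = 8.4854.
r = 8.4854 / 65.35 + 0.0348 = 0.12984 + 0.0348 = 0.16464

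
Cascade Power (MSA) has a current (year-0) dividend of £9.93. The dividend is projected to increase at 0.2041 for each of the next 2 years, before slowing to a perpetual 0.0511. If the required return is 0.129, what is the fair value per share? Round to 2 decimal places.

£174.29

Two-stage DDM. Project D₁…D_2 at 0.2041, terminal growth 0.0511, discount at r = 0.129.
D_1 = 11.9567
D_2 = 14.3971
Terminal value at t=2: TV = D_3/(r−g) = 15.1328/(0.129−0.0511) = 194.2589
P₀ = 11.9567/(1+0.129)^1 + 14.3971/(1+0.129)^2 + 194.2589/(1+0.129)^2 = 174.2884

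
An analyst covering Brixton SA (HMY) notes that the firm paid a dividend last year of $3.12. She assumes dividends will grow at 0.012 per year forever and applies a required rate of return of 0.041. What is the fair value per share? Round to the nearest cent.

$108.88

Gordon growth model: P₀ = D₁/(r − g). D₁ = 3.12 × (1 + 0.012) = 3.1574.
P₀ = 3.1574 / (0.041 − 0.012) = 3.1574 / 0.029 = 108.8772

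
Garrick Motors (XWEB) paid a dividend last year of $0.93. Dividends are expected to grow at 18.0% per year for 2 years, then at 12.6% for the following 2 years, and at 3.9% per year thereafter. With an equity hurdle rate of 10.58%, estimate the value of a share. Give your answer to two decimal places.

$21.31

Three-stage DDM. Project D₁…D_4; terminal Gordon value at t=4 with g = 0.039; discount at r = 0.1058.
D_1 = 1.0974
D_2 = 1.2949
D_3 = 1.4581
D_4 = 1.6418
TV_4 = 1.7058/(0.1058−0.039) = 25.5366
P₀ = Σ Dₜ/(1+r)ᵗ + TV_4/(1+r)^4 = 21.3065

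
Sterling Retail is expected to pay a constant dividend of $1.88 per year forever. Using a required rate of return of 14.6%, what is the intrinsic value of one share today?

Zero-growth DDM (perpetuity): P₀ = D/r = 1.88 / 0.146 = 12.8767

$12.88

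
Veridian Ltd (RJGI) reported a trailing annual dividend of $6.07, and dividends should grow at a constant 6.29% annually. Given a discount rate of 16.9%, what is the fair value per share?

Gordon growth model: P₀ = D₁/(r − g). D₁ = 6.07 × (1 + 0.0629) = 6.4518.
P₀ = 6.4518 / (0.169 − 0.0629) = 6.4518 / 0.1061 = 60.8087

$60.81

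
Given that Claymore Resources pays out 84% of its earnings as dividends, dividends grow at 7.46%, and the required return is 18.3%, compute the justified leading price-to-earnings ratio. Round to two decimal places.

7.75

Justified leading P/E = b/(r−g) = 0.84/(0.183−0.0746) = 7.7491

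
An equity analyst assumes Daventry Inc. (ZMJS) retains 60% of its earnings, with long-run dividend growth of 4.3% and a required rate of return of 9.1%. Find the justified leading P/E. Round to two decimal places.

Payout ratio b = 1 − 0.60 = 0.40.
Justified leading P/E = b/(r−g) = 0.40/(0.091−0.043) = 8.3333

8.33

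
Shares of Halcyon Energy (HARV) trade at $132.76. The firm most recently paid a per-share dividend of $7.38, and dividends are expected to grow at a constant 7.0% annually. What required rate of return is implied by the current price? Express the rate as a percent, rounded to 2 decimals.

12.95%

Rearranging the constant-growth DDM: r = D₁/P₀ + g.
D₁ = 7.38 × (1 + 0.07) = 7.8966.
r = 7.8966 / 132.76 + 0.07 = 0.05948 + 0.07 = 0.12948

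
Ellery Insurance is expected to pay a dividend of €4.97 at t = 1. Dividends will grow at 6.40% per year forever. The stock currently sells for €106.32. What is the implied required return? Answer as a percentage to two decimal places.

11.07%

Rearranging the constant-growth DDM: r = D₁/P₀ + g.
r = 4.9700 / 106.32 + 0.064 = 0.04675 + 0.064 = 0.11075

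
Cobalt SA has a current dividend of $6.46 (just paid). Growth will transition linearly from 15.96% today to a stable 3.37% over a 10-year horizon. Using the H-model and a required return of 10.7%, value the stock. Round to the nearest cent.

H-model: P₀ = D₀[(1+g_L) + H(g_S−g_L)]/(r−g_L), with H = 10/2 = 5.
P₀ = 6.46 × [(1+0.0337) + 5×(0.1596−0.0337)] / (0.107−0.0337)
   = 6.46 × 1.6632 / 0.0733 = 146.5794

$146.58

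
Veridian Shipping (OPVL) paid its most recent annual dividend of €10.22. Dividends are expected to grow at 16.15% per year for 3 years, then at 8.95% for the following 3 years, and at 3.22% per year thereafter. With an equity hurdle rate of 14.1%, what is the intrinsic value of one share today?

€150.33

Three-stage DDM. Project D₁…D_6; terminal Gordon value at t=6 with g = 0.0322; discount at r = 0.141.
D_1 = 11.8705
D_2 = 13.7876
D_3 = 16.0143
D_4 = 17.4476
D_5 = 19.0092
D_6 = 20.7105
TV_6 = 21.3774/(0.141−0.0322) = 196.4831
P₀ = Σ Dₜ/(1+r)ᵗ + TV_6/(1+r)^6 = 150.3300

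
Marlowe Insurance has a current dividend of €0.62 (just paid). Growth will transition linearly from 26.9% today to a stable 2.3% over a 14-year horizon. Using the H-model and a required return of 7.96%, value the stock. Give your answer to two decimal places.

H-model: P₀ = D₀[(1+g_L) + H(g_S−g_L)]/(r−g_L), with H = 14/2 = 7.
P₀ = 0.62 × [(1+0.023) + 7×(0.269−0.023)] / (0.0796−0.023)
   = 0.62 × 2.7450 / 0.0566 = 30.0689

€30.07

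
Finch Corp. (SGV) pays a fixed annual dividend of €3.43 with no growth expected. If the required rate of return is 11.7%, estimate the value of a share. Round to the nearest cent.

Zero-growth DDM (perpetuity): P₀ = D/r = 3.43 / 0.117 = 29.3162

€29.32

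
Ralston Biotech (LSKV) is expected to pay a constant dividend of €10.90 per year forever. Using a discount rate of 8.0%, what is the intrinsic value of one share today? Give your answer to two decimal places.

€136.25

Zero-growth DDM (perpetuity): P₀ = D/r = 10.90 / 0.08 = 136.2500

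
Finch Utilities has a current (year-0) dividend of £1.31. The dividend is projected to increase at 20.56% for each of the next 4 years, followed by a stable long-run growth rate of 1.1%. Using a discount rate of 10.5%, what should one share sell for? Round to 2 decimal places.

Two-stage DDM. Project D₁…D_4 at 0.2056, terminal growth 0.011, discount at r = 0.105.
D_1 = 1.5793
D_2 = 1.9040
D_3 = 2.2955
D_4 = 2.7675
Terminal value at t=4: TV = D_5/(r−g) = 2.7979/(0.105−0.011) = 29.7651
P₀ = 1.5793/(1+0.105)^1 + 1.9040/(1+0.105)^2 + 2.2955/(1+0.105)^3 + 2.7675/(1+0.105)^4 + 29.7651/(1+0.105)^4 = 26.5107

£26.51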